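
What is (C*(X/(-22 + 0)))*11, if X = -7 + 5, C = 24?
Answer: 24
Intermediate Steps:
X = -2
(C*(X/(-22 + 0)))*11 = (24*(-2/(-22 + 0)))*11 = (24*(-2/(-22)))*11 = (24*(-2*(-1/22)))*11 = (24*(1/11))*11 = (24/11)*11 = 24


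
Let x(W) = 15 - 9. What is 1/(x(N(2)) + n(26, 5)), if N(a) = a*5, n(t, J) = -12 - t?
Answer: -1/32 ≈ -0.031250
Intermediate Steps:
N(a) = 5*a
x(W) = 6
1/(x(N(2)) + n(26, 5)) = 1/(6 + (-12 - 1*26)) = 1/(6 + (-12 - 26)) = 1/(6 - 38) = 1/(-32) = -1/32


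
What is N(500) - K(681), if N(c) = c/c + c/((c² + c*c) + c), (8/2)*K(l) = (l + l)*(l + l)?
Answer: -464223759/1001 ≈ -4.6376e+5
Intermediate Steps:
K(l) = l² (K(l) = ((l + l)*(l + l))/4 = ((2*l)*(2*l))/4 = (4*l²)/4 = l²)
N(c) = 1 + c/(c + 2*c²) (N(c) = 1 + c/((c² + c²) + c) = 1 + c/(2*c² + c) = 1 + c/(c + 2*c²))
N(500) - K(681) = 2*(1 + 500)/(1 + 2*500) - 1*681² = 2*501/(1 + 1000) - 1*463761 = 2*501/1001 - 463761 = 2*(1/1001)*501 - 463761 = 1002/1001 - 463761 = -464223759/1001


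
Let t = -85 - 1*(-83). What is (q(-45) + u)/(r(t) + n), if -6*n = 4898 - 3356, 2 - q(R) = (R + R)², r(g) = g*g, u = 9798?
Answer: -1700/253 ≈ -6.7194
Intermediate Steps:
t = -2 (t = -85 + 83 = -2)
r(g) = g²
q(R) = 2 - 4*R² (q(R) = 2 - (R + R)² = 2 - (2*R)² = 2 - 4*R²)
n = -257 (n = -(4898 - 3356)/6 = -⅙*1542 = -257)
(q(-45) + u)/(r(t) + n) = ((2 - 4*(-45)²) + 9798)/((-2)² - 257) = ((2 - 4*2025) + 9798)/(4 - 257) = ((2 - 8100) + 9798)/(-253) = (-8098 + 9798)*(-1/253) = 1700*(-1/253) = -1700/253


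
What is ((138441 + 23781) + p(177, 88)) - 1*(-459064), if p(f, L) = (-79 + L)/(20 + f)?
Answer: 122393351/197 ≈ 6.2129e+5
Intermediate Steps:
p(f, L) = (-79 + L)/(20 + f)
((138441 + 23781) + p(177, 88)) - 1*(-459064) = ((138441 + 23781) + (-79 + 88)/(20 + 177)) - 1*(-459064) = (162222 + 9/197) + 459064 = 31957743/197 + 459064 = 122393351/197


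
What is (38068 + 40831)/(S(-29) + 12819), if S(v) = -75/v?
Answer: 2288071/371826 ≈ 6.1536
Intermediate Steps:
(38068 + 40831)/(S(-29) + 12819) = (38068 + 40831)/(-75/(-29) + 12819) = 78899/(-75*(-1/29) + 12819) = 78899/(75/29 + 12819) = 78899/(371826/29) = 78899*(29/371826) = 2288071/371826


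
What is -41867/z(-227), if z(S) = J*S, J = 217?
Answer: 5981/7037 ≈ 0.84994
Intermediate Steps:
z(S) = 217*S
-41867/z(-227) = -41867/(217*(-227)) = -41867/(-49259) = -41867*(-1/49259) = 5981/7037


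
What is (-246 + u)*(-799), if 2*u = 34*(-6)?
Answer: 278052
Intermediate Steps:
u = -102 (u = (34*(-6))/2 = (1/2)*(-204) = -102)
(-246 + u)*(-799) = (-246 - 102)*(-799) = -348*(-799) = 278052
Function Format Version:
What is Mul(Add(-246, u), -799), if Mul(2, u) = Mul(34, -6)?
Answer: 278052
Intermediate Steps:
u = -102 (u = Mul(Rational(1, 2), Mul(34, -6)) = Mul(Rational(1, 2), -204) = -102)
Mul(Add(-246, u), -799) = Mul(Add(-246, -102), -799) = Mul(-348, -799) = 278052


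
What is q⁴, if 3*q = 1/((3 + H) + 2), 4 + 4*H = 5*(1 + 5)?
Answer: 16/22667121 ≈ 7.0587e-7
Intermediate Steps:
H = 13/2 (H = -1 + (5*(1 + 5))/4 = -1 + (5*6)/4 = -1 + (¼)*30 = -1 + 15/2 = 13/2 ≈ 6.5000)
q = 2/69 (q = 1/(3*((3 + 13/2) + 2)) = 1/(3*(19/2 + 2)) = 1/(3*(23/2)) = (⅓)*(2/23) = 2/69 ≈ 0.028986)
q⁴ = (2/69)⁴ = 16/22667121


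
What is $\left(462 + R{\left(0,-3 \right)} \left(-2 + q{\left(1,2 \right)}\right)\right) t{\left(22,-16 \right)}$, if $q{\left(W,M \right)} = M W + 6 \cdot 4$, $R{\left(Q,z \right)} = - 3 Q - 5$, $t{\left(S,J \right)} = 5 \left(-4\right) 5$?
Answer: $-34200$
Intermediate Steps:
$t{\left(S,J \right)} = -100$ ($t{\left(S,J \right)} = \left(-20\right) 5 = -100$)
$R{\left(Q,z \right)} = -5 - 3 Q$
$q{\left(W,M \right)} = 24 + M W$ ($q{\left(W,M \right)} = M W + 24 = 24 + M W$)
$\left(462 + R{\left(0,-3 \right)} \left(-2 + q{\left(1,2 \right)}\right)\right) t{\left(22,-16 \right)} = \left(462 + \left(-5 - 0\right) \left(-2 + \left(24 + 2 \cdot 1\right)\right)\right) \left(-100\right) = \left(462 + \left(-5 + 0\right) \left(-2 + \left(24 + 2\right)\right)\right) \left(-100\right) = \left(462 - 5 \left(-2 + 26\right)\right) \left(-100\right) = \left(462 - 120\right) \left(-100\right) = 342 \left(-100\right) = -34200$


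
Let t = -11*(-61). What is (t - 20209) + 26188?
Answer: 6650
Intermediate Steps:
t = 671
(t - 20209) + 26188 = (671 - 20209) + 26188 = -19538 + 26188 = 6650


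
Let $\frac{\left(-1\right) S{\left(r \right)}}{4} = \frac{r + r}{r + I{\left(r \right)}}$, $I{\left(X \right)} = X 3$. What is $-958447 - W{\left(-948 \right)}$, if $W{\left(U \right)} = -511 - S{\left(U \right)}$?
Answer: $-957938$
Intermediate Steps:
$I{\left(X \right)} = 3 X$
$S{\left(r \right)} = -2$ ($S{\left(r \right)} = - 4 \frac{r + r}{r + 3 r} = - 4 \frac{2 r}{4 r} = - 4 \cdot 2 r \frac{1}{4 r} = \left(-4\right) \frac{1}{2} = -2$)
$W{\left(U \right)} = -509$ ($W{\left(U \right)} = -511 - -2 = -511 + 2 = -509$)
$-958447 - W{\left(-948 \right)} = -958447 - -509 = -958447 + 509 = -957938$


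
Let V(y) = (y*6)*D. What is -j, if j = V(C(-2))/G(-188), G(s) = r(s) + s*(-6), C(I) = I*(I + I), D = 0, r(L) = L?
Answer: 0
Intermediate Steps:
C(I) = 2*I² (C(I) = I*(2*I) = 2*I²)
V(y) = 0 (V(y) = (y*6)*0 = (6*y)*0 = 0)
G(s) = -5*s (G(s) = s + s*(-6) = s - 6*s = -5*s)
j = 0 (j = 0/((-5*(-188))) = 0/940 = 0*(1/940) = 0)
-j = -1*0 = 0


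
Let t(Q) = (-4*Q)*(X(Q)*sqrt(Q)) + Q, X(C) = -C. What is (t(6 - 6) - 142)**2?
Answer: 20164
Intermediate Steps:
t(Q) = Q + 4*Q**(5/2) (t(Q) = (-4*Q)*((-Q)*sqrt(Q)) + Q = (-4*Q)*(-Q**(3/2)) + Q = 4*Q**(5/2) + Q = Q + 4*Q**(5/2))
(t(6 - 6) - 142)**2 = (((6 - 6) + 4*(6 - 6)**(5/2)) - 142)**2 = ((0 + 4*0**(5/2)) - 142)**2 = ((0 + 4*0) - 142)**2 = ((0 + 0) - 142)**2 = (0 - 142)**2 = (-142)**2 = 20164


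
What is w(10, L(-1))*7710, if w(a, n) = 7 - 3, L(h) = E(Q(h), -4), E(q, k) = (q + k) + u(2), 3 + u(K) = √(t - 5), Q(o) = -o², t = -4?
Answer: 30840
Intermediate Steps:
u(K) = -3 + 3*I (u(K) = -3 + √(-4 - 5) = -3 + √(-9) = -3 + 3*I)
E(q, k) = -3 + k + q + 3*I (E(q, k) = (q + k) + (-3 + 3*I) = (k + q) + (-3 + 3*I) = -3 + k + q + 3*I)
L(h) = -7 - h² + 3*I (L(h) = -3 - 4 - h² + 3*I = -7 - h² + 3*I)
w(a, n) = 4
w(10, L(-1))*7710 = 4*7710 = 30840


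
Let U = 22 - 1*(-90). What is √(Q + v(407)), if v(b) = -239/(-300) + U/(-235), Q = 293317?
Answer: √583144164033/1410 ≈ 541.59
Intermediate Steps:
U = 112 (U = 22 + 90 = 112)
v(b) = 4513/14100 (v(b) = -239/(-300) + 112/(-235) = -239*(-1/300) + 112*(-1/235) = 239/300 - 112/235 = 4513/14100)
√(Q + v(407)) = √(293317 + 4513/14100) = √(4135774213/14100) = √583144164033/1410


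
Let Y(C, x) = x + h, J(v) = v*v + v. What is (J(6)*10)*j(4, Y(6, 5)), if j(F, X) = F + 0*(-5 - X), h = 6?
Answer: 1680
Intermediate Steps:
J(v) = v + v² (J(v) = v² + v = v + v²)
Y(C, x) = 6 + x (Y(C, x) = x + 6 = 6 + x)
j(F, X) = F (j(F, X) = F + 0 = F)
(J(6)*10)*j(4, Y(6, 5)) = ((6*(1 + 6))*10)*4 = ((6*7)*10)*4 = (42*10)*4 = 420*4 = 1680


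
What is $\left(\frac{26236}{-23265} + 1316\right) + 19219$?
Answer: $\frac{477720539}{23265} \approx 20534.0$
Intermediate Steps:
$\left(\frac{26236}{-23265} + 1316\right) + 19219 = \left(26236 \left(- \frac{1}{23265}\right) + 1316\right) + 19219 = \left(- \frac{26236}{23265} + 1316\right) + 19219 = \frac{30590504}{23265} + 19219 = \frac{477720539}{23265}$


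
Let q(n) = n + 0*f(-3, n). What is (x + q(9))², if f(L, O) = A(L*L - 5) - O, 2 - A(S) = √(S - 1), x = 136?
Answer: 21025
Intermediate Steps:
A(S) = 2 - √(-1 + S) (A(S) = 2 - √(S - 1) = 2 - √(-1 + S))
f(L, O) = 2 - O - √(-6 + L²) (f(L, O) = (2 - √(-1 + (L*L - 5))) - O = (2 - √(-1 + (L² - 5))) - O = (2 - √(-1 + (-5 + L²))) - O = (2 - √(-6 + L²)) - O = 2 - O - √(-6 + L²))
q(n) = n (q(n) = n + 0*(2 - n - √(-6 + (-3)²)) = n + 0*(2 - n - √(-6 + 9)) = n + 0*(2 - n - √3) = n + 0 = n)
(x + q(9))² = (136 + 9)² = 145² = 21025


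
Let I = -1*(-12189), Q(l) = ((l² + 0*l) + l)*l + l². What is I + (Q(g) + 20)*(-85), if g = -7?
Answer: 31314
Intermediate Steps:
Q(l) = l² + l*(l + l²) (Q(l) = ((l² + 0) + l)*l + l² = (l² + l)*l + l² = (l + l²)*l + l² = l*(l + l²) + l² = l² + l*(l + l²))
I = 12189
I + (Q(g) + 20)*(-85) = 12189 + ((-7)²*(2 - 7) + 20)*(-85) = 12189 + (49*(-5) + 20)*(-85) = 12189 + (-245 + 20)*(-85) = 12189 - 225*(-85) = 12189 + 19125 = 31314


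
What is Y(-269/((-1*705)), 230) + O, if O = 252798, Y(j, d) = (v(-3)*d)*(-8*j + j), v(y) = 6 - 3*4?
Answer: 12054742/47 ≈ 2.5648e+5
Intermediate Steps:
v(y) = -6 (v(y) = 6 - 12 = -6)
Y(j, d) = 42*d*j (Y(j, d) = (-6*d)*(-8*j + j) = (-6*d)*(-7*j) = 42*d*j)
Y(-269/((-1*705)), 230) + O = 42*230*(-269/((-1*705))) + 252798 = 42*230*(-269/(-705)) + 252798 = 42*230*(-269*(-1/705)) + 252798 = 42*230*(269/705) + 252798 = 173236/47 + 252798 = 12054742/47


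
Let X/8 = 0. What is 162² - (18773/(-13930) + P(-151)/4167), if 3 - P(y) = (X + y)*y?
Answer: 1523763162871/58046310 ≈ 26251.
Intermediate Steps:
X = 0 (X = 8*0 = 0)
P(y) = 3 - y² (P(y) = 3 - (0 + y)*y = 3 - y*y = 3 - y²)
162² - (18773/(-13930) + P(-151)/4167) = 162² - (18773/(-13930) + (3 - 1*(-151)²)/4167) = 26244 - (18773*(-1/13930) + (3 - 1*22801)*(1/4167)) = 26244 - (-18773/13930 + (3 - 22801)*(1/4167)) = 26244 - (-18773/13930 - 22798*1/4167) = 26244 - (-18773/13930 - 22798/4167) = 26244 - 1*(-395803231/58046310) = 26244 + 395803231/58046310 = 1523763162871/58046310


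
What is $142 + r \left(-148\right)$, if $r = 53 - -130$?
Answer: $-26942$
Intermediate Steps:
$r = 183$ ($r = 53 + 130 = 183$)
$142 + r \left(-148\right) = 142 + 183 \left(-148\right) = 142 - 27084 = -26942$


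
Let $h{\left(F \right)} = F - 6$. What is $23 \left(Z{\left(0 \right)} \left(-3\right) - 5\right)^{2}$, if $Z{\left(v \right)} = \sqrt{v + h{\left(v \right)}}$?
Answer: $-667 + 690 i \sqrt{6} \approx -667.0 + 1690.1 i$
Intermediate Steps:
$h{\left(F \right)} = -6 + F$ ($h{\left(F \right)} = F - 6 = -6 + F$)
$Z{\left(v \right)} = \sqrt{-6 + 2 v}$ ($Z{\left(v \right)} = \sqrt{v + \left(-6 + v\right)} = \sqrt{-6 + 2 v}$)
$23 \left(Z{\left(0 \right)} \left(-3\right) - 5\right)^{2} = 23 \left(\sqrt{-6 + 2 \cdot 0} \left(-3\right) - 5\right)^{2} = 23 \left(\sqrt{-6 + 0} \left(-3\right) - 5\right)^{2} = 23 \left(\sqrt{-6} \left(-3\right) - 5\right)^{2} = 23 \left(i \sqrt{6} \left(-3\right) - 5\right)^{2} = 23 \left(- 3 i \sqrt{6} - 5\right)^{2} = 23 \left(-5 - 3 i \sqrt{6}\right)^{2}$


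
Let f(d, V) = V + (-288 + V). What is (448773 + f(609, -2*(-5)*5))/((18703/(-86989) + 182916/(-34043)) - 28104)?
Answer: -1328424603514295/83242793260961 ≈ -15.958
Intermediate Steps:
f(d, V) = -288 + 2*V
(448773 + f(609, -2*(-5)*5))/((18703/(-86989) + 182916/(-34043)) - 28104) = (448773 + (-288 + 2*(-2*(-5)*5)))/((18703/(-86989) + 182916/(-34043)) - 28104) = (448773 + (-288 + 2*(10*5)))/((18703*(-1/86989) + 182916*(-1/34043)) - 28104) = (448773 + (-288 + 2*50))/((-18703/86989 - 182916/34043) - 28104) = (448773 + (-288 + 100))/(-16548386153/2961366527 - 28104) = (448773 - 188)/(-83242793260961/2961366527) = 448585*(-2961366527/83242793260961) = -1328424603514295/83242793260961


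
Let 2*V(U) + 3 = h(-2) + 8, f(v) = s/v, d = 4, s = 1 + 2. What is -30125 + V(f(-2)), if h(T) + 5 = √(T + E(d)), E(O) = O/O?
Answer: -30125 + I/2 ≈ -30125.0 + 0.5*I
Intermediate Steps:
s = 3
E(O) = 1
f(v) = 3/v
h(T) = -5 + √(1 + T) (h(T) = -5 + √(T + 1) = -5 + √(1 + T))
V(U) = I/2 (V(U) = -3/2 + ((-5 + √(1 - 2)) + 8)/2 = -3/2 + ((-5 + √(-1)) + 8)/2 = -3/2 + ((-5 + I) + 8)/2 = -3/2 + (3 + I)/2 = -3/2 + (3/2 + I/2) = I/2)
-30125 + V(f(-2)) = -30125 + I/2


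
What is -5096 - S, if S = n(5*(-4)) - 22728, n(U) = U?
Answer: 17652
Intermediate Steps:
S = -22748 (S = 5*(-4) - 22728 = -20 - 22728 = -22748)
-5096 - S = -5096 - 1*(-22748) = -5096 + 22748 = 17652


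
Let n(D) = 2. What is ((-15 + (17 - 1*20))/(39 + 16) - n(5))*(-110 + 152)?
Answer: -5376/55 ≈ -97.745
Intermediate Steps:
((-15 + (17 - 1*20))/(39 + 16) - n(5))*(-110 + 152) = ((-15 + (17 - 1*20))/(39 + 16) - 1*2)*(-110 + 152) = ((-15 + (17 - 20))/55 - 2)*42 = ((-15 - 3)*(1/55) - 2)*42 = (-18*1/55 - 2)*42 = (-18/55 - 2)*42 = -128/55*42 = -5376/55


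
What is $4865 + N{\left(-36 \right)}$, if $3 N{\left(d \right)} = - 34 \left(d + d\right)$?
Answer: $5681$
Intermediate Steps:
$N{\left(d \right)} = - \frac{68 d}{3}$ ($N{\left(d \right)} = \frac{\left(-34\right) \left(d + d\right)}{3} = \frac{\left(-34\right) 2 d}{3} = \frac{\left(-68\right) d}{3} = - \frac{68 d}{3}$)
$4865 + N{\left(-36 \right)} = 4865 - -816 = 4865 + 816 = 5681$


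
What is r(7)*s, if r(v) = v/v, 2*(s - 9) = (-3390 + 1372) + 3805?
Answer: 1805/2 ≈ 902.50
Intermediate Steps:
s = 1805/2 (s = 9 + ((-3390 + 1372) + 3805)/2 = 9 + (-2018 + 3805)/2 = 9 + (½)*1787 = 9 + 1787/2 = 1805/2 ≈ 902.50)
r(v) = 1
r(7)*s = 1*(1805/2) = 1805/2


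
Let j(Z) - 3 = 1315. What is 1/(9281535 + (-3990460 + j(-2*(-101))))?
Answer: 1/5292393 ≈ 1.8895e-7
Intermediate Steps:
j(Z) = 1318 (j(Z) = 3 + 1315 = 1318)
1/(9281535 + (-3990460 + j(-2*(-101)))) = 1/(9281535 + (-3990460 + 1318)) = 1/(9281535 - 3989142) = 1/5292393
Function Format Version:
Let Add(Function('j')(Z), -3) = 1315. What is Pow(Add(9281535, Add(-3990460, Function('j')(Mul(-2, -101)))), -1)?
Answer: Rational(1, 5292393) ≈ 1.8895e-7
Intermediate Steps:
Function('j')(Z) = 1318 (Function('j')(Z) = Add(3, 1315) = 1318)
Pow(Add(9281535, Add(-3990460, Function('j')(Mul(-2, -101)))), -1) = Pow(Add(9281535, Add(-3990460, 1318)), -1) = Pow(Add(9281535, -3989142), -1) = Pow(5292393, -1) = Rational(1, 5292393)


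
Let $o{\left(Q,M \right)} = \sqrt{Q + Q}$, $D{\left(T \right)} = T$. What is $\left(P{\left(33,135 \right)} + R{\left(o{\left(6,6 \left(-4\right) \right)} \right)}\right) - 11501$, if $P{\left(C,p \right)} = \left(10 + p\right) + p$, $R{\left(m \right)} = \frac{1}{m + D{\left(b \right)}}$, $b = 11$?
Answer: $- \frac{1223078}{109} - \frac{2 \sqrt{3}}{109} \approx -11221.0$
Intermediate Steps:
$o{\left(Q,M \right)} = \sqrt{2} \sqrt{Q}$ ($o{\left(Q,M \right)} = \sqrt{2 Q} = \sqrt{2} \sqrt{Q}$)
$R{\left(m \right)} = \frac{1}{11 + m}$ ($R{\left(m \right)} = \frac{1}{m + 11} = \frac{1}{11 + m}$)
$P{\left(C,p \right)} = 10 + 2 p$
$\left(P{\left(33,135 \right)} + R{\left(o{\left(6,6 \left(-4\right) \right)} \right)}\right) - 11501 = \left(\left(10 + 2 \cdot 135\right) + \frac{1}{11 + \sqrt{2} \sqrt{6}}\right) - 11501 = \left(\left(10 + 270\right) + \frac{1}{11 + 2 \sqrt{3}}\right) - 11501 = \left(280 + \frac{1}{11 + 2 \sqrt{3}}\right) - 11501 = -11221 + \frac{1}{11 + 2 \sqrt{3}}$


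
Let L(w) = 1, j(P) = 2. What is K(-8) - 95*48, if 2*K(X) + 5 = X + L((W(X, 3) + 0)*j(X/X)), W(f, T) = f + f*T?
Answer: -4566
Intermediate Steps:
W(f, T) = f + T*f
K(X) = -2 + X/2 (K(X) = -5/2 + (X + 1)/2 = -5/2 + (1 + X)/2 = -5/2 + (½ + X/2) = -2 + X/2)
K(-8) - 95*48 = (-2 + (½)*(-8)) - 95*48 = (-2 - 4) - 4560 = -6 - 4560 = -4566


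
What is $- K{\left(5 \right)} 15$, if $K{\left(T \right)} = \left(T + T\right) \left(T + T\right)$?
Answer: $-1500$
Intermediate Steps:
$K{\left(T \right)} = 4 T^{2}$ ($K{\left(T \right)} = 2 T 2 T = 4 T^{2}$)
$- K{\left(5 \right)} 15 = - 4 \cdot 5^{2} \cdot 15 = - 4 \cdot 25 \cdot 15 = \left(-1\right) 100 \cdot 15 = \left(-100\right) 15 = -1500$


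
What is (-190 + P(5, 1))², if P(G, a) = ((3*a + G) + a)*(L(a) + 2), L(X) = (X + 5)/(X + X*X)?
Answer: 21025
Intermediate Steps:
L(X) = (5 + X)/(X + X²)
P(G, a) = (2 + (5 + a)/(a*(1 + a)))*(G + 4*a) (P(G, a) = ((3*a + G) + a)*((5 + a)/(a*(1 + a)) + 2) = ((G + 3*a) + a)*(2 + (5 + a)/(a*(1 + a))) = (G + 4*a)*(2 + (5 + a)/(a*(1 + a))) = (2 + (5 + a)/(a*(1 + a)))*(G + 4*a))
(-190 + P(5, 1))² = (-190 + (5*(5 + 1) + 4*1*(5 + 1) + 2*1*(1 + 1)*(5 + 4*1))/(1*(1 + 1)))² = (-190 + 1*(5*6 + 4*1*6 + 2*1*2*(5 + 4))/2)² = (-190 + 1*(½)*(30 + 24 + 2*1*2*9))² = (-190 + 1*(½)*(30 + 24 + 36))² = (-190 + 1*(½)*90)² = (-190 + 45)² = (-145)² = 21025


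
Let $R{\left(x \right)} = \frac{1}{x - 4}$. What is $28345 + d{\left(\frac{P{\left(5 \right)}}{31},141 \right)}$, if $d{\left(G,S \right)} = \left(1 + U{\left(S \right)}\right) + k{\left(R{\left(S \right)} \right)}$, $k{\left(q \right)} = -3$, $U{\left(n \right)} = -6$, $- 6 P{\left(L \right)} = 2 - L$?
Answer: $28337$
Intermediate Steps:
$P{\left(L \right)} = - \frac{1}{3} + \frac{L}{6}$ ($P{\left(L \right)} = - \frac{2 - L}{6} = - \frac{1}{3} + \frac{L}{6}$)
$R{\left(x \right)} = \frac{1}{-4 + x}$
$d{\left(G,S \right)} = -8$ ($d{\left(G,S \right)} = \left(1 - 6\right) - 3 = -5 - 3 = -8$)
$28345 + d{\left(\frac{P{\left(5 \right)}}{31},141 \right)} = 28345 - 8 = 28337$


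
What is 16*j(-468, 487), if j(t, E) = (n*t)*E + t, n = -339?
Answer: 1236208896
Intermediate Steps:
j(t, E) = t - 339*E*t (j(t, E) = (-339*t)*E + t = -339*E*t + t = t - 339*E*t)
16*j(-468, 487) = 16*(-468*(1 - 339*487)) = 16*(-468*(1 - 165093)) = 16*(-468*(-165092)) = 16*77263056 = 1236208896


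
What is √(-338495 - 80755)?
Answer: 5*I*√16770 ≈ 647.5*I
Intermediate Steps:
√(-338495 - 80755) = √(-419250) = 5*I*√16770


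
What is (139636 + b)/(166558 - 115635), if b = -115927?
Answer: 23709/50923 ≈ 0.46559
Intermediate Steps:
(139636 + b)/(166558 - 115635) = (139636 - 115927)/(166558 - 115635) = 23709/50923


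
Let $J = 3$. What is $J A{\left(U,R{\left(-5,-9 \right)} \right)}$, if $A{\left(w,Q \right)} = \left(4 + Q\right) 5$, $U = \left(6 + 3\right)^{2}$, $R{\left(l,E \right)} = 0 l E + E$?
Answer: $-75$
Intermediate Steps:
$R{\left(l,E \right)} = E$ ($R{\left(l,E \right)} = 0 E + E = 0 + E = E$)
$U = 81$ ($U = 9^{2} = 81$)
$A{\left(w,Q \right)} = 20 + 5 Q$
$J A{\left(U,R{\left(-5,-9 \right)} \right)} = 3 \left(20 + 5 \left(-9\right)\right) = 3 \left(20 - 45\right) = 3 \left(-25\right) = -75$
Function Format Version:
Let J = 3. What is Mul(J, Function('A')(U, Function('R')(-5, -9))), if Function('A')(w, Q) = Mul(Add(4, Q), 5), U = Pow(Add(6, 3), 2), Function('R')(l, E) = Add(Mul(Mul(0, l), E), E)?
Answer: -75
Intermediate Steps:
Function('R')(l, E) = E (Function('R')(l, E) = Add(Mul(0, E), E) = Add(0, E) = E)
U = 81 (U = Pow(9, 2) = 81)
Function('A')(w, Q) = Add(20, Mul(5, Q))
Mul(J, Function('A')(U, Function('R')(-5, -9))) = Mul(3, Add(20, Mul(5, -9))) = Mul(3, Add(20, -45)) = Mul(3, -25) = -75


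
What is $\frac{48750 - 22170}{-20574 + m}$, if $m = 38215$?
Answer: $\frac{26580}{17641} \approx 1.5067$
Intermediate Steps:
$\frac{48750 - 22170}{-20574 + m} = \frac{48750 - 22170}{-20574 + 38215} = \frac{26580}{17641}$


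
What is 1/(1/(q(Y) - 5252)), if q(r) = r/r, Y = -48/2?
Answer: -5251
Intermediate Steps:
Y = -24 (Y = -48*½ = -24)
q(r) = 1
1/(1/(q(Y) - 5252)) = 1/(1/(1 - 5252)) = 1/(1/(-5251)) = 1/(-1/5251) = -5251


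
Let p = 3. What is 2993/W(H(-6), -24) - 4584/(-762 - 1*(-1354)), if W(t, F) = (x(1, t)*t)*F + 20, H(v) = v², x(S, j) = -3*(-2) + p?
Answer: -2332835/286972 ≈ -8.1291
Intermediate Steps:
x(S, j) = 9 (x(S, j) = -3*(-2) + 3 = 6 + 3 = 9)
W(t, F) = 20 + 9*F*t (W(t, F) = (9*t)*F + 20 = 9*F*t + 20 = 20 + 9*F*t)
2993/W(H(-6), -24) - 4584/(-762 - 1*(-1354)) = 2993/(20 + 9*(-24)*(-6)²) - 4584/(-762 - 1*(-1354)) = 2993/(20 + 9*(-24)*36) - 4584/(-762 + 1354) = 2993/(20 - 7776) - 4584/592 = 2993/(-7756) - 4584*1/592 = 2993*(-1/7756) - 573/74 = -2993/7756 - 573/74 = -2332835/286972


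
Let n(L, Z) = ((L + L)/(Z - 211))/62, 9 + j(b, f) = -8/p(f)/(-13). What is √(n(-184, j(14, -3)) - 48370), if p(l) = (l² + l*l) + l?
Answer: 4*I*√334050296907370/332413 ≈ 219.93*I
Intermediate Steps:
p(l) = l + 2*l² (p(l) = (l² + l²) + l = 2*l² + l = l + 2*l²)
j(b, f) = -9 + 8/(13*f*(1 + 2*f)) (j(b, f) = -9 - 8*1/(f*(1 + 2*f))/(-13) = -9 - 8/(f*(1 + 2*f))*(-1/13) = -9 + 8/(13*f*(1 + 2*f)))
n(L, Z) = L/(31*(-211 + Z)) (n(L, Z) = ((2*L)/(-211 + Z))*(1/62) = (2*L/(-211 + Z))*(1/62) = L/(31*(-211 + Z)))
√(n(-184, j(14, -3)) - 48370) = √((1/31)*(-184)/(-211 + (1/13)*(8 - 117*(-3)*(1 + 2*(-3)))/(-3*(1 + 2*(-3)))) - 48370) = √((1/31)*(-184)/(-211 + (1/13)*(-⅓)*(8 - 117*(-3)*(1 - 6))/(1 - 6)) - 48370) = √((1/31)*(-184)/(-211 + (1/13)*(-⅓)*(8 - 117*(-3)*(-5))/(-5)) - 48370) = √((1/31)*(-184)/(-211 + (1/13)*(-⅓)*(-⅕)*(8 - 1755)) - 48370) = √((1/31)*(-184)/(-211 + (1/13)*(-⅓)*(-⅕)*(-1747)) - 48370) = √((1/31)*(-184)/(-211 - 1747/195) - 48370) = √((1/31)*(-184)/(-42892/195) - 48370) = √((1/31)*(-184)*(-195/42892) - 48370) = √(8970/332413 - 48370) = √(-16078807840/332413) = 4*I*√334050296907370/332413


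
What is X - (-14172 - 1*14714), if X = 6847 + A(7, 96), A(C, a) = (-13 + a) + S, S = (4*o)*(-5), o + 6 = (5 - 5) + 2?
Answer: 35896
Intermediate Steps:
o = -4 (o = -6 + ((5 - 5) + 2) = -6 + (0 + 2) = -6 + 2 = -4)
S = 80 (S = (4*(-4))*(-5) = -16*(-5) = 80)
A(C, a) = 67 + a (A(C, a) = (-13 + a) + 80 = 67 + a)
X = 7010 (X = 6847 + (67 + 96) = 6847 + 163 = 7010)
X - (-14172 - 1*14714) = 7010 - (-14172 - 1*14714) = 7010 - (-14172 - 14714) = 7010 - 1*(-28886) = 7010 + 28886 = 35896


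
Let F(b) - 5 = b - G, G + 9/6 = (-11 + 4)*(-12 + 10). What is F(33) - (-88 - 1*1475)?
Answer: 3177/2 ≈ 1588.5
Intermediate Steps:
G = 25/2 (G = -3/2 + (-11 + 4)*(-12 + 10) = -3/2 - 7*(-2) = -3/2 + 14 = 25/2 ≈ 12.500)
F(b) = -15/2 + b (F(b) = 5 + (b - 1*25/2) = 5 + (b - 25/2) = 5 + (-25/2 + b) = -15/2 + b)
F(33) - (-88 - 1*1475) = (-15/2 + 33) - (-88 - 1*1475) = 51/2 - (-88 - 1475) = 51/2 - 1*(-1563) = 51/2 + 1563 = 3177/2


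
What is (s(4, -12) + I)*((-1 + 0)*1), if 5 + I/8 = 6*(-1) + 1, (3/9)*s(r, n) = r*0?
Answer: 80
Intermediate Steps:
s(r, n) = 0 (s(r, n) = 3*(r*0) = 3*0 = 0)
I = -80 (I = -40 + 8*(6*(-1) + 1) = -40 + 8*(-6 + 1) = -40 + 8*(-5) = -40 - 40 = -80)
(s(4, -12) + I)*((-1 + 0)*1) = (0 - 80)*((-1 + 0)*1) = -(-80) = -80*(-1) = 80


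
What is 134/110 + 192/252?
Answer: 2287/1155 ≈ 1.9801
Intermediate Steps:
134/110 + 192/252 = 134*(1/110) + 192*(1/252) = 67/55 + 16/21 = 2287/1155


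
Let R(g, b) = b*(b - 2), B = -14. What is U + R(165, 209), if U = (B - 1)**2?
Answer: 43488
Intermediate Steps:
R(g, b) = b*(-2 + b)
U = 225 (U = (-14 - 1)**2 = (-15)**2 = 225)
U + R(165, 209) = 225 + 209*(-2 + 209) = 225 + 209*207 = 225 + 43263 = 43488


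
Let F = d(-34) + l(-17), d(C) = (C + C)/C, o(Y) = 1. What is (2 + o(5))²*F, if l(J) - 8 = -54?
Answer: -396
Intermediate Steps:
d(C) = 2 (d(C) = (2*C)/C = 2)
l(J) = -46 (l(J) = 8 - 54 = -46)
F = -44 (F = 2 - 46 = -44)
(2 + o(5))²*F = (2 + 1)²*(-44) = 3²*(-44) = 9*(-44) = -396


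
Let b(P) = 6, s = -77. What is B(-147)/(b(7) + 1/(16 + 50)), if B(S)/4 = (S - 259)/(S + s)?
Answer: 957/794 ≈ 1.2053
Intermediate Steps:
B(S) = 4*(-259 + S)/(-77 + S) (B(S) = 4*((S - 259)/(S - 77)) = 4*((-259 + S)/(-77 + S)) = 4*(-259 + S)/(-77 + S))
B(-147)/(b(7) + 1/(16 + 50)) = (4*(-259 - 147)/(-77 - 147))/(6 + 1/(16 + 50)) = (4*(-406)/(-224))/(6 + 1/66) = (4*(-1/224)*(-406))/(6 + 1/66) = 29/(4*(397/66)) = (29/4)*(66/397) = 957/794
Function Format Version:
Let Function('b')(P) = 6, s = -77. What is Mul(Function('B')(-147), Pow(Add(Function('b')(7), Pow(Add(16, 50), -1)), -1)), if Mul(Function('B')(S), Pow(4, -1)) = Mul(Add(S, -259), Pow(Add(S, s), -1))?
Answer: Rational(957, 794) ≈ 1.2053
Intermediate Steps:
Function('B')(S) = Mul(4, Pow(Add(-77, S), -1), Add(-259, S)) (Function('B')(S) = Mul(4, Mul(Add(S, -259), Pow(Add(S, -77), -1))) = Mul(4, Mul(Add(-259, S), Pow(Add(-77, S), -1))) = Mul(4, Mul(Pow(Add(-77, S), -1), Add(-259, S))) = Mul(4, Pow(Add(-77, S), -1), Add(-259, S)))
Mul(Function('B')(-147), Pow(Add(Function('b')(7), Pow(Add(16, 50), -1)), -1)) = Mul(Mul(4, Pow(Add(-77, -147), -1), Add(-259, -147)), Pow(Add(6, Pow(Add(16, 50), -1)), -1)) = Mul(Mul(4, Pow(-224, -1), -406), Pow(Add(6, Pow(66, -1)), -1)) = Mul(Mul(4, Rational(-1, 224), -406), Pow(Add(6, Rational(1, 66)), -1)) = Mul(Rational(29, 4), Pow(Rational(397, 66), -1)) = Mul(Rational(29, 4), Rational(66, 397)) = Rational(957, 794)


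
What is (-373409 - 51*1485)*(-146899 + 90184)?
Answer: 25473201960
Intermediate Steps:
(-373409 - 51*1485)*(-146899 + 90184) = (-373409 - 75735)*(-56715) = -449144*(-56715) = 25473201960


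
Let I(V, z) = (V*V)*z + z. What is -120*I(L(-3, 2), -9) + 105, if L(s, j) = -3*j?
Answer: 40065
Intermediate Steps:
I(V, z) = z + z*V**2 (I(V, z) = V**2*z + z = z*V**2 + z = z + z*V**2)
-120*I(L(-3, 2), -9) + 105 = -(-1080)*(1 + (-3*2)**2) + 105 = -(-1080)*(1 + (-6)**2) + 105 = -(-1080)*(1 + 36) + 105 = -(-1080)*37 + 105 = -120*(-333) + 105 = 39960 + 105 = 40065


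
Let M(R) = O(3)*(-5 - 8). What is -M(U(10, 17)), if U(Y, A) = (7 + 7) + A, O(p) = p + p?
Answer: 78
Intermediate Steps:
O(p) = 2*p
U(Y, A) = 14 + A
M(R) = -78 (M(R) = (2*3)*(-5 - 8) = 6*(-13) = -78)
-M(U(10, 17)) = -1*(-78) = 78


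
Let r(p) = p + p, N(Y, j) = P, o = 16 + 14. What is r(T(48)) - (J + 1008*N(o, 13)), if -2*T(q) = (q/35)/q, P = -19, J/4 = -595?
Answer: 753619/35 ≈ 21532.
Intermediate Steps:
J = -2380 (J = 4*(-595) = -2380)
o = 30
N(Y, j) = -19
T(q) = -1/70 (T(q) = -q/35/(2*q) = -1/2*1/35 = -1/70)
r(p) = 2*p
r(T(48)) - (J + 1008*N(o, 13)) = 2*(-1/70) - (-2380 + 1008*(-19)) = -1/35 - (-2380 - 19152) = -1/35 - 1*(-21532) = -1/35 + 21532 = 753619/35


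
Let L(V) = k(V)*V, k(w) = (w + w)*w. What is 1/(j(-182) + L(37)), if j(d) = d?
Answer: 1/101124 ≈ 9.8888e-6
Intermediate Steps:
k(w) = 2*w² (k(w) = (2*w)*w = 2*w²)
L(V) = 2*V³ (L(V) = (2*V²)*V = 2*V³)
1/(j(-182) + L(37)) = 1/(-182 + 2*37³) = 1/(-182 + 2*50653) = 1/(-182 + 101306) = 1/101124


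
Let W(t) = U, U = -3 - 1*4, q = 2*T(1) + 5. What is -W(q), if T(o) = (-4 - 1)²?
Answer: 7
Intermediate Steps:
T(o) = 25 (T(o) = (-5)² = 25)
q = 55 (q = 2*25 + 5 = 50 + 5 = 55)
U = -7 (U = -3 - 4 = -7)
W(t) = -7
-W(q) = -1*(-7) = 7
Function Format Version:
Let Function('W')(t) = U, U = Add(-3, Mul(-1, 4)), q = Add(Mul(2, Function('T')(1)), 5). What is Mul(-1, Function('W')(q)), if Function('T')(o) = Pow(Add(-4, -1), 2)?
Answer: 7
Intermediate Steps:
Function('T')(o) = 25 (Function('T')(o) = Pow(-5, 2) = 25)
q = 55 (q = Add(Mul(2, 25), 5) = Add(50, 5) = 55)
U = -7 (U = Add(-3, -4) = -7)
Function('W')(t) = -7
Mul(-1, Function('W')(q)) = Mul(-1, -7) = 7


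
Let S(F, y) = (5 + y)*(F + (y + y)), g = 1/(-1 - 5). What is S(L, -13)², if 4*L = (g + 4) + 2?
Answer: 346921/9 ≈ 38547.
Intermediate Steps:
g = -⅙ (g = 1/(-6) = -⅙ ≈ -0.16667)
L = 35/24 (L = ((-⅙ + 4) + 2)/4 = (23/6 + 2)/4 = (¼)*(35/6) = 35/24 ≈ 1.4583)
S(F, y) = (5 + y)*(F + 2*y)
S(L, -13)² = (2*(-13)² + 5*(35/24) + 10*(-13) + (35/24)*(-13))² = (2*169 + 175/24 - 130 - 455/24)² = (338 + 175/24 - 130 - 455/24)² = (589/3)² = 346921/9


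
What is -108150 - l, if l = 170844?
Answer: -278994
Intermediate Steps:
-108150 - l = -108150 - 1*170844 = -108150 - 170844 = -278994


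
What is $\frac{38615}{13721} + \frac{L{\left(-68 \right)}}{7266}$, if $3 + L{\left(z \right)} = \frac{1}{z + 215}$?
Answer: $\frac{20619360745}{7327713771} \approx 2.8139$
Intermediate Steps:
$L{\left(z \right)} = -3 + \frac{1}{215 + z}$ ($L{\left(z \right)} = -3 + \frac{1}{z + 215} = -3 + \frac{1}{215 + z}$)
$\frac{38615}{13721} + \frac{L{\left(-68 \right)}}{7266} = \frac{38615}{13721} + \frac{\frac{1}{215 - 68} \left(-644 - -204\right)}{7266} = 38615 \cdot \frac{1}{13721} + \frac{-644 + 204}{147} \cdot \frac{1}{7266} = \frac{38615}{13721} + \frac{1}{147} \left(-440\right) \frac{1}{7266} = \frac{38615}{13721} - \frac{220}{534051} = \frac{20619360745}{7327713771}$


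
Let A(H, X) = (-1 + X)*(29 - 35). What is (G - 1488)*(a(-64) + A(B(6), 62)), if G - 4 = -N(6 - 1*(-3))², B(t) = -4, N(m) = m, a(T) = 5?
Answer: 564965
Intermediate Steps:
A(H, X) = 6 - 6*X (A(H, X) = (-1 + X)*(-6) = 6 - 6*X)
G = -77 (G = 4 - (6 - 1*(-3))² = 4 - (6 + 3)² = 4 - 1*9² = 4 - 1*81 = 4 - 81 = -77)
(G - 1488)*(a(-64) + A(B(6), 62)) = (-77 - 1488)*(5 + (6 - 6*62)) = -1565*(5 + (6 - 372)) = -1565*(5 - 366) = -1565*(-361) = 564965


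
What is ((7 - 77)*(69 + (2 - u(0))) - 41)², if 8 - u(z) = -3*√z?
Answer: 19811401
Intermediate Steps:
u(z) = 8 + 3*√z (u(z) = 8 - (-3)*√z = 8 + 3*√z)
((7 - 77)*(69 + (2 - u(0))) - 41)² = ((7 - 77)*(69 + (2 - (8 + 3*√0))) - 41)² = (-70*(69 + (2 - (8 + 3*0))) - 41)² = (-70*(69 + (2 - (8 + 0))) - 41)² = (-70*(69 + (2 - 1*8)) - 41)² = (-70*(69 + (2 - 8)) - 41)² = (-70*(69 - 6) - 41)² = (-70*63 - 41)² = (-4410 - 41)² = (-4451)² = 19811401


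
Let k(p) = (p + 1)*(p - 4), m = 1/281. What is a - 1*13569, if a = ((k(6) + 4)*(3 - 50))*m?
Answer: -3813735/281 ≈ -13572.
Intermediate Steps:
m = 1/281 ≈ 0.0035587
k(p) = (1 + p)*(-4 + p)
a = -846/281 (a = (((-4 + 6² - 3*6) + 4)*(3 - 50))*(1/281) = (((-4 + 36 - 18) + 4)*(-47))*(1/281) = ((14 + 4)*(-47))*(1/281) = (18*(-47))*(1/281) = -846*1/281 = -846/281 ≈ -3.0107)
a - 1*13569 = -846/281 - 1*13569 = -846/281 - 13569 = -3813735/281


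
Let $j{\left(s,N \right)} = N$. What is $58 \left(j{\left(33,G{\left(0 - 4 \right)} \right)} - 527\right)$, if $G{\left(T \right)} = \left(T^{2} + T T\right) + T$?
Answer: $-28942$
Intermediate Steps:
$G{\left(T \right)} = T + 2 T^{2}$ ($G{\left(T \right)} = \left(T^{2} + T^{2}\right) + T = 2 T^{2} + T = T + 2 T^{2}$)
$58 \left(j{\left(33,G{\left(0 - 4 \right)} \right)} - 527\right) = 58 \left(\left(0 - 4\right) \left(1 + 2 \left(0 - 4\right)\right) - 527\right) = 58 \left(- 4 \left(1 + 2 \left(-4\right)\right) - 527\right) = 58 \left(- 4 \left(1 - 8\right) - 527\right) = 58 \left(\left(-4\right) \left(-7\right) - 527\right) = 58 \left(28 - 527\right) = 58 \left(-499\right) = -28942$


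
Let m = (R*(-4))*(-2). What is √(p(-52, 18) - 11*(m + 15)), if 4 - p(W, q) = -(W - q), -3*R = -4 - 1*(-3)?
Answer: I*√2343/3 ≈ 16.135*I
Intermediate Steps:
R = ⅓ (R = -(-4 - 1*(-3))/3 = -(-4 + 3)/3 = -⅓*(-1) = ⅓ ≈ 0.33333)
p(W, q) = 4 + W - q (p(W, q) = 4 - (-1)*(W - q) = 4 - (q - W) = 4 + (W - q) = 4 + W - q)
m = 8/3 (m = ((⅓)*(-4))*(-2) = -4/3*(-2) = 8/3 ≈ 2.6667)
√(p(-52, 18) - 11*(m + 15)) = √((4 - 52 - 1*18) - 11*(8/3 + 15)) = √((4 - 52 - 18) - 11*53/3) = √(-66 - 583/3) = √(-781/3) = I*√2343/3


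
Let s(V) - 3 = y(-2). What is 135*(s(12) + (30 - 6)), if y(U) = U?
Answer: 3375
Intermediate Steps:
s(V) = 1 (s(V) = 3 - 2 = 1)
135*(s(12) + (30 - 6)) = 135*(1 + (30 - 6)) = 135*(1 + 24) = 135*25 = 3375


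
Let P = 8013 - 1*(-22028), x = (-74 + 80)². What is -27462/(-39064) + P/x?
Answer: 73406891/87894 ≈ 835.17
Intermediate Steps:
x = 36 (x = 6² = 36)
P = 30041 (P = 8013 + 22028 = 30041)
-27462/(-39064) + P/x = -27462/(-39064) + 30041/36 = -27462*(-1/39064) + 30041*(1/36) = 13731/19532 + 30041/36 = 73406891/87894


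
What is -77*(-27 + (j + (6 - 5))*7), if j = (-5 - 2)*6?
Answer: 24178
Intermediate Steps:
j = -42 (j = -7*6 = -42)
-77*(-27 + (j + (6 - 5))*7) = -77*(-27 + (-42 + (6 - 5))*7) = -77*(-27 + (-42 + 1)*7) = -77*(-27 - 41*7) = -77*(-27 - 287) = -77*(-314) = 24178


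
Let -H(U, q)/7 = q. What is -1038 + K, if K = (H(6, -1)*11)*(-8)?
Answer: -1654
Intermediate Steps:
H(U, q) = -7*q
K = -616 (K = (-7*(-1)*11)*(-8) = (7*11)*(-8) = 77*(-8) = -616)
-1038 + K = -1038 - 616 = -1654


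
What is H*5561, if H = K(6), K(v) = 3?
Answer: 16683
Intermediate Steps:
H = 3
H*5561 = 3*5561 = 16683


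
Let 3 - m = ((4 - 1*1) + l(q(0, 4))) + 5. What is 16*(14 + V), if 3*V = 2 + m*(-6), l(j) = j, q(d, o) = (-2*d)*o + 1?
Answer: 1280/3 ≈ 426.67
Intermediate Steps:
q(d, o) = 1 - 2*d*o (q(d, o) = -2*d*o + 1 = 1 - 2*d*o)
m = -6 (m = 3 - (((4 - 1*1) + (1 - 2*0*4)) + 5) = 3 - (((4 - 1) + (1 + 0)) + 5) = 3 - ((3 + 1) + 5) = 3 - (4 + 5) = 3 - 1*9 = 3 - 9 = -6)
V = 38/3 (V = (2 - 6*(-6))/3 = (2 + 36)/3 = (⅓)*38 = 38/3 ≈ 12.667)
16*(14 + V) = 16*(14 + 38/3) = 16*(80/3) = 1280/3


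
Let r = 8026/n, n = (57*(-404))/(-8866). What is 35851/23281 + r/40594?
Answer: 8792526791707/5440761737898 ≈ 1.6160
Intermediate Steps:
n = 11514/4433 (n = -23028*(-1/8866) = 11514/4433 ≈ 2.5973)
r = 17789629/5757 (r = 8026/(11514/4433) = 8026*(4433/11514) = 17789629/5757 ≈ 3090.1)
35851/23281 + r/40594 = 35851/23281 + (17789629/5757)/40594 = 35851*(1/23281) + (17789629/5757)*(1/40594) = 35851/23281 + 17789629/233699658 = 8792526791707/5440761737898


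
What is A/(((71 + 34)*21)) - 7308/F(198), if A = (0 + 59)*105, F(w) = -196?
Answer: 842/21 ≈ 40.095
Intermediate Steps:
A = 6195 (A = 59*105 = 6195)
A/(((71 + 34)*21)) - 7308/F(198) = 6195/(((71 + 34)*21)) - 7308/(-196) = 6195/((105*21)) - 7308*(-1/196) = 6195/2205 + 261/7 = 6195*(1/2205) + 261/7 = 59/21 + 261/7 = 842/21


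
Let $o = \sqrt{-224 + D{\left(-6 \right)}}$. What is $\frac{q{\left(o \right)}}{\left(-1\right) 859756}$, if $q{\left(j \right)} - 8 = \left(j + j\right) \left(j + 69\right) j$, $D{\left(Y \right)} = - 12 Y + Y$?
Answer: $\frac{5449}{214939} + \frac{79 i \sqrt{158}}{214939} \approx 0.025351 + 0.00462 i$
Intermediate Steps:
$D{\left(Y \right)} = - 11 Y$
$o = i \sqrt{158}$ ($o = \sqrt{-224 - -66} = \sqrt{-224 + 66} = \sqrt{-158} = i \sqrt{158} \approx 12.57 i$)
$q{\left(j \right)} = 8 + 2 j^{2} \left(69 + j\right)$ ($q{\left(j \right)} = 8 + \left(j + j\right) \left(j + 69\right) j = 8 + 2 j \left(69 + j\right) j = 8 + 2 j^{2} \left(69 + j\right)$)
$\frac{q{\left(o \right)}}{\left(-1\right) 859756} = \frac{8 + 2 \left(i \sqrt{158}\right)^{3} + 138 \left(i \sqrt{158}\right)^{2}}{\left(-1\right) 859756} = \frac{8 + 2 \left(- 158 i \sqrt{158}\right) + 138 \left(-158\right)}{-859756} = \left(8 - 316 i \sqrt{158} - 21804\right) \left(- \frac{1}{859756}\right) = \left(-21796 - 316 i \sqrt{158}\right) \left(- \frac{1}{859756}\right) = \frac{5449}{214939} + \frac{79 i \sqrt{158}}{214939}$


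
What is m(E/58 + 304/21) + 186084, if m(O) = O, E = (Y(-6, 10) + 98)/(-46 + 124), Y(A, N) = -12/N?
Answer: 7366709027/39585 ≈ 1.8610e+5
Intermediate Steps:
E = 242/195 (E = (-12/10 + 98)/(-46 + 124) = (-12*1/10 + 98)/78 = (-6/5 + 98)*(1/78) = (484/5)*(1/78) = 242/195 ≈ 1.2410)
m(E/58 + 304/21) + 186084 = ((242/195)/58 + 304/21) + 186084 = ((242/195)*(1/58) + 304*(1/21)) + 186084 = (121/5655 + 304/21) + 186084 = 573887/39585 + 186084 = 7366709027/39585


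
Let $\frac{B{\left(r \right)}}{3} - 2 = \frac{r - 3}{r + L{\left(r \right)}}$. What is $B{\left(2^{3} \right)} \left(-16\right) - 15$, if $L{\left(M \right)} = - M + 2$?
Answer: $-231$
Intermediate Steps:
$L{\left(M \right)} = 2 - M$
$B{\left(r \right)} = \frac{3}{2} + \frac{3 r}{2}$ ($B{\left(r \right)} = 6 + 3 \frac{r - 3}{r - \left(-2 + r\right)} = 6 + 3 \frac{-3 + r}{2} = 6 + 3 \left(-3 + r\right) \frac{1}{2} = 6 + 3 \left(- \frac{3}{2} + \frac{r}{2}\right) = 6 + \left(- \frac{9}{2} + \frac{3 r}{2}\right) = \frac{3}{2} + \frac{3 r}{2}$)
$B{\left(2^{3} \right)} \left(-16\right) - 15 = \left(\frac{3}{2} + \frac{3 \cdot 2^{3}}{2}\right) \left(-16\right) - 15 = \left(\frac{3}{2} + \frac{3}{2} \cdot 8\right) \left(-16\right) - 15 = \left(\frac{3}{2} + 12\right) \left(-16\right) - 15 = \frac{27}{2} \left(-16\right) - 15 = -216 - 15 = -231$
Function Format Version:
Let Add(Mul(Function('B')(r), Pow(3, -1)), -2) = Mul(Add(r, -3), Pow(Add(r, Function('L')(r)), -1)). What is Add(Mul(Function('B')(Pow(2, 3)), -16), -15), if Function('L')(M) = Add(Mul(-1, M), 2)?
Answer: -231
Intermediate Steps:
Function('L')(M) = Add(2, Mul(-1, M))
Function('B')(r) = Add(Rational(3, 2), Mul(Rational(3, 2), r)) (Function('B')(r) = Add(6, Mul(3, Mul(Add(r, -3), Pow(Add(r, Add(2, Mul(-1, r))), -1)))) = Add(6, Mul(3, Mul(Add(-3, r), Pow(2, -1)))) = Add(6, Mul(3, Mul(Add(-3, r), Rational(1, 2)))) = Add(6, Mul(3, Add(Rational(-3, 2), Mul(Rational(1, 2), r)))) = Add(6, Add(Rational(-9, 2), Mul(Rational(3, 2), r))) = Add(Rational(3, 2), Mul(Rational(3, 2), r)))
Add(Mul(Function('B')(Pow(2, 3)), -16), -15) = Add(Mul(Add(Rational(3, 2), Mul(Rational(3, 2), Pow(2, 3))), -16), -15) = Add(Mul(Add(Rational(3, 2), Mul(Rational(3, 2), 8)), -16), -15) = Add(Mul(Add(Rational(3, 2), 12), -16), -15) = Add(Mul(Rational(27, 2), -16), -15) = Add(-216, -15) = -231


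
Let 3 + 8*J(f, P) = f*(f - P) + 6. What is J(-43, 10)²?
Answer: 1301881/16 ≈ 81368.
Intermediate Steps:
J(f, P) = 3/8 + f*(f - P)/8 (J(f, P) = -3/8 + (f*(f - P) + 6)/8 = -3/8 + (6 + f*(f - P))/8 = -3/8 + (¾ + f*(f - P)/8) = 3/8 + f*(f - P)/8)
J(-43, 10)² = (3/8 + (⅛)*(-43)² - ⅛*10*(-43))² = (3/8 + (⅛)*1849 + 215/4)² = (3/8 + 1849/8 + 215/4)² = (1141/4)² = 1301881/16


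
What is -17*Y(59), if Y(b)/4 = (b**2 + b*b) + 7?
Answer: -473892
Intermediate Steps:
Y(b) = 28 + 8*b**2 (Y(b) = 4*((b**2 + b*b) + 7) = 4*((b**2 + b**2) + 7) = 4*(2*b**2 + 7) = 4*(7 + 2*b**2) = 28 + 8*b**2)
-17*Y(59) = -17*(28 + 8*59**2) = -17*(28 + 8*3481) = -17*(28 + 27848) = -17*27876 = -473892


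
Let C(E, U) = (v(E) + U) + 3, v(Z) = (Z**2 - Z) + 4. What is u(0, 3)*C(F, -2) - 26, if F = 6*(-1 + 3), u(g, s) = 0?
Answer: -26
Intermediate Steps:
v(Z) = 4 + Z**2 - Z
F = 12 (F = 6*2 = 12)
C(E, U) = 7 + U + E**2 - E (C(E, U) = ((4 + E**2 - E) + U) + 3 = (4 + U + E**2 - E) + 3 = 7 + U + E**2 - E)
u(0, 3)*C(F, -2) - 26 = 0*(7 - 2 + 12**2 - 1*12) - 26 = 0*(7 - 2 + 144 - 12) - 26 = 0*137 - 26 = 0 - 26 = -26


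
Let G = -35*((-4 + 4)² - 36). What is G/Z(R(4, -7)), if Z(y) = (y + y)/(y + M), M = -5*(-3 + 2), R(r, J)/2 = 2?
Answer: 2835/2 ≈ 1417.5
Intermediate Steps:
R(r, J) = 4 (R(r, J) = 2*2 = 4)
M = 5 (M = -5*(-1) = 5)
Z(y) = 2*y/(5 + y) (Z(y) = (y + y)/(y + 5) = (2*y)/(5 + y) = 2*y/(5 + y))
G = 1260 (G = -35*(0² - 36) = -35*(0 - 36) = -35*(-36) = 1260)
G/Z(R(4, -7)) = 1260/((2*4/(5 + 4))) = 1260/((2*4/9)) = 1260/((2*4*(⅑))) = 1260/(8/9) = 1260*(9/8) = 2835/2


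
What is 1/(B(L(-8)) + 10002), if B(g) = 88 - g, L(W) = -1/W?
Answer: 8/80719 ≈ 9.9109e-5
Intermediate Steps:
1/(B(L(-8)) + 10002) = 1/((88 - (-1)/(-8)) + 10002) = 1/((88 - (-1)*(-1)/8) + 10002) = 1/((88 - 1*1/8) + 10002) = 1/((88 - 1/8) + 10002) = 1/(703/8 + 10002) = 1/(80719/8) = 8/80719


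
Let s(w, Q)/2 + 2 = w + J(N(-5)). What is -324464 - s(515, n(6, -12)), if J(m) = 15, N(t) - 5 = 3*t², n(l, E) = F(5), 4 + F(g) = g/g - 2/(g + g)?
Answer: -325520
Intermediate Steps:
F(g) = -3 - 1/g (F(g) = -4 + (g/g - 2/(g + g)) = -4 + (1 - 2*1/(2*g)) = -4 + (1 - 1/g) = -3 - 1/g)
n(l, E) = -16/5 (n(l, E) = -3 - 1/5 = -3 - 1*⅕ = -3 - ⅕ = -16/5)
N(t) = 5 + 3*t²
s(w, Q) = 26 + 2*w (s(w, Q) = -4 + 2*(w + 15) = -4 + 2*(15 + w) = -4 + (30 + 2*w) = 26 + 2*w)
-324464 - s(515, n(6, -12)) = -324464 - (26 + 2*515) = -324464 - (26 + 1030) = -324464 - 1*1056 = -324464 - 1056 = -325520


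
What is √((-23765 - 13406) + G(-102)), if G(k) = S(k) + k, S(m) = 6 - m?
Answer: I*√37165 ≈ 192.78*I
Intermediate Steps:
G(k) = 6 (G(k) = (6 - k) + k = 6)
√((-23765 - 13406) + G(-102)) = √((-23765 - 13406) + 6) = √(-37171 + 6) = √(-37165) = I*√37165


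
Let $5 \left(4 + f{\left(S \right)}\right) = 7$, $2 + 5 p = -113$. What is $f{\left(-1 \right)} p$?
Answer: $\frac{299}{5} \approx 59.8$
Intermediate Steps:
$p = -23$ ($p = - \frac{2}{5} + \frac{1}{5} \left(-113\right) = - \frac{2}{5} - \frac{113}{5} = -23$)
$f{\left(S \right)} = - \frac{13}{5}$ ($f{\left(S \right)} = -4 + \frac{1}{5} \cdot 7 = -4 + \frac{7}{5} = - \frac{13}{5}$)
$f{\left(-1 \right)} p = \left(- \frac{13}{5}\right) \left(-23\right) = \frac{299}{5}$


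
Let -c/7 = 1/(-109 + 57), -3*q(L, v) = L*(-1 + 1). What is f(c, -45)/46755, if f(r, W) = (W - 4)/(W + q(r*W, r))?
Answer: 49/2103975 ≈ 2.3289e-5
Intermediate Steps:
q(L, v) = 0 (q(L, v) = -L*(-1 + 1)/3 = -L*0/3 = -⅓*0 = 0)
c = 7/52 (c = -7/(-109 + 57) = -7/(-52) = -7*(-1/52) = 7/52 ≈ 0.13462)
f(r, W) = (-4 + W)/W (f(r, W) = (W - 4)/(W + 0) = (-4 + W)/W)
f(c, -45)/46755 = ((-4 - 45)/(-45))/46755 = -1/45*(-49)*(1/46755) = (49/45)*(1/46755) = 49/2103975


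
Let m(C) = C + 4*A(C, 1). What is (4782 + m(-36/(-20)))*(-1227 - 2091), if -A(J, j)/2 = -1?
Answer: -79495962/5 ≈ -1.5899e+7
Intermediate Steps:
A(J, j) = 2 (A(J, j) = -2*(-1) = 2)
m(C) = 8 + C (m(C) = C + 4*2 = C + 8 = 8 + C)
(4782 + m(-36/(-20)))*(-1227 - 2091) = (4782 + (8 - 36/(-20)))*(-1227 - 2091) = (4782 + (8 - 36*(-1/20)))*(-3318) = (4782 + (8 + 9/5))*(-3318) = (4782 + 49/5)*(-3318) = (23959/5)*(-3318) = -79495962/5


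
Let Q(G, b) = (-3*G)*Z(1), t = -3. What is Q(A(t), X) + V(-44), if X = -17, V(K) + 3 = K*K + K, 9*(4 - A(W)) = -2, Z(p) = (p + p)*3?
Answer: 1813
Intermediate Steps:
Z(p) = 6*p (Z(p) = (2*p)*3 = 6*p)
A(W) = 38/9 (A(W) = 4 - ⅑*(-2) = 4 + 2/9 = 38/9)
V(K) = -3 + K + K² (V(K) = -3 + (K*K + K) = -3 + (K² + K) = -3 + (K + K²) = -3 + K + K²)
Q(G, b) = -18*G (Q(G, b) = (-3*G)*(6*1) = -3*G*6 = -18*G)
Q(A(t), X) + V(-44) = -18*38/9 + (-3 - 44 + (-44)²) = -76 + (-3 - 44 + 1936) = -76 + 1889 = 1813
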